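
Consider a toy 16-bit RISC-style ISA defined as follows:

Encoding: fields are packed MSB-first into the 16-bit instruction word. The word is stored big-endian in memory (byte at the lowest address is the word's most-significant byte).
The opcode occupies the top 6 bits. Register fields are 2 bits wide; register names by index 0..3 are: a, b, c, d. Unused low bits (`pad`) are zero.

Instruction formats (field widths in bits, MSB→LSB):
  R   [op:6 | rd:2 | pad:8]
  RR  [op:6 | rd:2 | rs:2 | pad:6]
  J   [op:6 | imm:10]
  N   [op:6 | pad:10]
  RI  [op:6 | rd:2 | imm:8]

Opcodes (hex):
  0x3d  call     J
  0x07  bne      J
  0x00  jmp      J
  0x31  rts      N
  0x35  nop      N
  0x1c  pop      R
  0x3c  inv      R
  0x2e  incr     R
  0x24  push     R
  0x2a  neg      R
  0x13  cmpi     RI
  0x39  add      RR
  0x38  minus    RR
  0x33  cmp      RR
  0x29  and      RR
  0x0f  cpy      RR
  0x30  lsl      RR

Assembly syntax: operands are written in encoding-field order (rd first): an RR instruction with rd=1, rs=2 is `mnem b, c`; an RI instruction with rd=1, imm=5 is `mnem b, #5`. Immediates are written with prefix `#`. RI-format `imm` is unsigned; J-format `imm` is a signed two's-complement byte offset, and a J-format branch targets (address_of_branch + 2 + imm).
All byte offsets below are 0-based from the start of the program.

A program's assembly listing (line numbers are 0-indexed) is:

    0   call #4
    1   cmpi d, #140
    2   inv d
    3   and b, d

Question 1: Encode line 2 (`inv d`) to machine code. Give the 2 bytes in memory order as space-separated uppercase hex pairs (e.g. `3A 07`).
2. inv fields op=0x3c:6|rd=3:2|pad=0:8 → word f300h → f3 00

F3 00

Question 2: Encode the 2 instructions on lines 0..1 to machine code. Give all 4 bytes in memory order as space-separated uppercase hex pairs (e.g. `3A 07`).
L0: call op=0x3d:6|imm=4:10 ⇒ 0xf404 ⇒ big f4 04
L1: cmpi op=0x13:6|rd=3:2|imm=140:8 ⇒ 0x4f8c ⇒ big 4f 8c

F4 04 4F 8C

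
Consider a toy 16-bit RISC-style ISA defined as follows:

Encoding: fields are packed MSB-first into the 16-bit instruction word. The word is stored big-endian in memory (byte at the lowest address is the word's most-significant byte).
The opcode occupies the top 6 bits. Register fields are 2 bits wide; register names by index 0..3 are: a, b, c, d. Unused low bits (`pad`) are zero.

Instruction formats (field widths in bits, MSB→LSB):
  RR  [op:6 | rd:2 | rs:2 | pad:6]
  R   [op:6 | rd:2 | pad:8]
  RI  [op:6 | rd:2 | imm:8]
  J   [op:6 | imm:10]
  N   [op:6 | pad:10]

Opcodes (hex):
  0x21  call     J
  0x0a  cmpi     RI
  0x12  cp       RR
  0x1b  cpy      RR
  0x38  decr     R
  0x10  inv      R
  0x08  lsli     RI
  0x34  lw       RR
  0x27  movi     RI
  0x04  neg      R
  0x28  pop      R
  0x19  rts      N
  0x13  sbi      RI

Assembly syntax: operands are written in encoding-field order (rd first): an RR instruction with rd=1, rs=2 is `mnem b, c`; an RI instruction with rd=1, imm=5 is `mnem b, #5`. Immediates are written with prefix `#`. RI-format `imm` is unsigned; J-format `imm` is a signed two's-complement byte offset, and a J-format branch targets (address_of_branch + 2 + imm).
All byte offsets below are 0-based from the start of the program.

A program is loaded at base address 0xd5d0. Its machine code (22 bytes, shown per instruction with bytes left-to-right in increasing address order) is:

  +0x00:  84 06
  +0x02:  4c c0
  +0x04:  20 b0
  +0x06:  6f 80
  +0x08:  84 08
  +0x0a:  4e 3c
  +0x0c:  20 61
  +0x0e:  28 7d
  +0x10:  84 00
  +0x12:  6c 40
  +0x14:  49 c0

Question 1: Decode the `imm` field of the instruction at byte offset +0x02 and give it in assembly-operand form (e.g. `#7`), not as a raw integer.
[02] 4c c0 → 0x4cc0
  op=0x4cc0>>10=0x13 ⇒ sbi (RI)
  rd: (w>>8)&0x3=0x0 → a
  imm: (w>>0)&0xff=0xc0 → #192

#192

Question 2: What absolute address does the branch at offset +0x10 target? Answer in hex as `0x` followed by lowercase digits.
+0x10: 84 00 ⇒ word 0x8400 (big)
  top 6b → 0x21 → call [J]
  imm: (w>>0)&0x3ff=0x0 → #0
  target = base 0xd5d0 + off 0x10 + 2 + imm 0 = 0xd5e2

0xd5e2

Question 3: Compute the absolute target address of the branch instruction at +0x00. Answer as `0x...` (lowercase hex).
0xd5d8

[00] 84 06 → 0x8406
  top 6b → 0x21 → call [J]
  [9:0] imm=6 = #6
  target = base 0xd5d0 + off 0x00 + 2 + imm 6 = 0xd5d8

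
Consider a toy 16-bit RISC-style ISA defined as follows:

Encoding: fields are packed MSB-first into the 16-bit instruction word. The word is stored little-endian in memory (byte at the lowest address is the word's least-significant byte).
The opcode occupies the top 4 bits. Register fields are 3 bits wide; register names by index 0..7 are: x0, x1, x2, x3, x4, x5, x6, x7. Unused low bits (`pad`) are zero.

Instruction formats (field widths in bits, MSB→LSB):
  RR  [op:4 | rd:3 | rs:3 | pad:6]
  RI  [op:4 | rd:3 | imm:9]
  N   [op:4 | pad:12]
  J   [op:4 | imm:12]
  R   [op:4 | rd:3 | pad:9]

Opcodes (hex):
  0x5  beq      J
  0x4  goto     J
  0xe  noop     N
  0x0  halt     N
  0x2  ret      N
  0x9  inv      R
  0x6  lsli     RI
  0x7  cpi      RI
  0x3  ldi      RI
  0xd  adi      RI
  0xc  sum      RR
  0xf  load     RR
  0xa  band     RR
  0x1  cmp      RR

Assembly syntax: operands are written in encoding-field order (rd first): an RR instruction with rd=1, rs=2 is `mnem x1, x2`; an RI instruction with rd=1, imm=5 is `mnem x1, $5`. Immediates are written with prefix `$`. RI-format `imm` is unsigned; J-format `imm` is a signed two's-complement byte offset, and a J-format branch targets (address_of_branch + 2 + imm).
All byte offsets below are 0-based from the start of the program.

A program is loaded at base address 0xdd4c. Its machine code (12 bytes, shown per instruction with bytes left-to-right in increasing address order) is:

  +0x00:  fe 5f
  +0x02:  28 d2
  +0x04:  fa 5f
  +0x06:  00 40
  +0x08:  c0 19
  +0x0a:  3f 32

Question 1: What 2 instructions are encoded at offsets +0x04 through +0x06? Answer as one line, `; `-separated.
off 0x04: read fa 5f as little → 0x5ffa
  opcode bits[15:12]=0x5: beq/J
  imm@[11:0]=0xffa (s12→-6) ⇒ $-6
off 0x06: read 00 40 as little → 0x4000
  opcode bits[15:12]=0x4: goto/J
  imm@[11:0]=0x0 ⇒ $0

beq $-6; goto $0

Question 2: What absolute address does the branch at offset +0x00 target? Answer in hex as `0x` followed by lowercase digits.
off 0x00: read fe 5f as little → 0x5ffe
  op=0x5ffe>>12=0x5 ⇒ beq (J)
  imm: (w>>0)&0xfff=0xffe (s12→-2) → $-2
  target = base 0xdd4c + off 0x00 + 2 + imm -2 = 0xdd4c

0xdd4c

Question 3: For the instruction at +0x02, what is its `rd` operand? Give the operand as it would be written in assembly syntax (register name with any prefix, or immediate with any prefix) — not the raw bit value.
+0x02: 28 d2 ⇒ word 0xd228 (little)
  op=0xd228>>12=0xd ⇒ adi (RI)
  rd@[11:9]=0x1 ⇒ x1
  imm@[8:0]=0x28 ⇒ $40

x1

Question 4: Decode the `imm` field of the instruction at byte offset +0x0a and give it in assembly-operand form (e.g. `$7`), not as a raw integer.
[0a] 3f 32 → 0x323f
  top 4b → 0x3 → ldi [RI]
  [11:9] rd=1 = x1
  [8:0] imm=63 = $63

$63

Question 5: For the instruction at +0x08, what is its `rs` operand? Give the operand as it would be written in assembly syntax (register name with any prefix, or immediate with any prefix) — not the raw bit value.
x7

@+08  little-endian(c0 19) = 0x19c0
  opcode bits[15:12]=0x1: cmp/RR
  rd@[11:9]=0x4 ⇒ x4
  rs@[8:6]=0x7 ⇒ x7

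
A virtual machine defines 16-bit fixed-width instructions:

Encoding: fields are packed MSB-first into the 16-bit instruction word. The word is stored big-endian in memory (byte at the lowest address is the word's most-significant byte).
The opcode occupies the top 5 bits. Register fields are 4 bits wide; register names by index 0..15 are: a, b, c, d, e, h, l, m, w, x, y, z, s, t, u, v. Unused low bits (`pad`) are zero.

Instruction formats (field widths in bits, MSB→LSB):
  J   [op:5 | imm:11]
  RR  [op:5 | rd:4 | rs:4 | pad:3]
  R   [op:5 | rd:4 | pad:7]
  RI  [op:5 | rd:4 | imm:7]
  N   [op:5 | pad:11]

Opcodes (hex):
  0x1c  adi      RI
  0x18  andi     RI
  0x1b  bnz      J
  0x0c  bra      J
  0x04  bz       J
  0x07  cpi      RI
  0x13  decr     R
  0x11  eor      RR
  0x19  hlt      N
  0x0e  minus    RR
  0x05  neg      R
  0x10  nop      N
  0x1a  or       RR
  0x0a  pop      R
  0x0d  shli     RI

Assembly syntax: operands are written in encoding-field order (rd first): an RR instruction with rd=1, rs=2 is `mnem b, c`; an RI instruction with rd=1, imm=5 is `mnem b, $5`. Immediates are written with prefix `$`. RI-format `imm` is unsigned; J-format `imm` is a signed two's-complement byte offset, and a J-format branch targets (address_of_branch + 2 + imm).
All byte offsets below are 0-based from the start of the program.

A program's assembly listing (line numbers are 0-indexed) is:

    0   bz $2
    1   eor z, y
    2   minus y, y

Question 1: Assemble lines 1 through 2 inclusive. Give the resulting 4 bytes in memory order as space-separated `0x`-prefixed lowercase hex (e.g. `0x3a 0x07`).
1. eor fields op=0x11:5|rd=11:4|rs=10:4|pad=0:3 → word 8dd0h → 8d d0
2. minus fields op=0xe:5|rd=10:4|rs=10:4|pad=0:3 → word 7550h → 75 50

0x8d 0xd0 0x75 0x50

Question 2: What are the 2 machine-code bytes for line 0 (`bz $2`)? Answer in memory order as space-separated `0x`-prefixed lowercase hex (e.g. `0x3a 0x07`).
0. bz fields op=0x4:5|imm=2:11 → word 2002h → 20 02

0x20 0x02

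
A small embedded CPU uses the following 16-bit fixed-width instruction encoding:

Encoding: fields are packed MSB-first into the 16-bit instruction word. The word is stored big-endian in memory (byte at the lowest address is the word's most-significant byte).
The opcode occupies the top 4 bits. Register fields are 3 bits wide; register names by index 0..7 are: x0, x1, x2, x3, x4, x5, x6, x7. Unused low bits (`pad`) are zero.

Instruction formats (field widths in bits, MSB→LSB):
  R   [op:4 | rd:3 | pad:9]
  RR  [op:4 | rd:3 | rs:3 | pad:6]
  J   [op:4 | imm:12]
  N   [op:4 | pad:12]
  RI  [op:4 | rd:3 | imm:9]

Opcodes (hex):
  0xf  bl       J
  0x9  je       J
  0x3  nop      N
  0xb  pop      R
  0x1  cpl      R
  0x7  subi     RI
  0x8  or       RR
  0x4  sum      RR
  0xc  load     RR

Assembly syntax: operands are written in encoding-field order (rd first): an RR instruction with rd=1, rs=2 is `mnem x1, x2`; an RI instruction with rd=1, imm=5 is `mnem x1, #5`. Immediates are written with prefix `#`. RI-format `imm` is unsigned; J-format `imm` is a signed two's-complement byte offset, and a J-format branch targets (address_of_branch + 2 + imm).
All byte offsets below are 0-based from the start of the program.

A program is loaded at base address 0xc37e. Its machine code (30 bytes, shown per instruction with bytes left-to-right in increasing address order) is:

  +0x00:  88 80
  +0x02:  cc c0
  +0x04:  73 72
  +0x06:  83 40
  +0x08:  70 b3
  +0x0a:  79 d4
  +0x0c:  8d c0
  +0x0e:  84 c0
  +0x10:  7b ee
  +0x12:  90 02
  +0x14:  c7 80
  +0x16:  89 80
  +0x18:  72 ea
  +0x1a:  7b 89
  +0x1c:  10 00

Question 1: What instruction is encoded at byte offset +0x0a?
@+0a  big-endian(79 d4) = 0x79d4
  op=0x79d4>>12=0x7 ⇒ subi (RI)
  [11:9] rd=4 = x4
  [8:0] imm=468 = #468

subi x4, #468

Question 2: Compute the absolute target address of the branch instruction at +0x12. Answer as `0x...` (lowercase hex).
+0x12: 90 02 ⇒ word 0x9002 (big)
  opcode bits[15:12]=0x9: je/J
  imm@[11:0]=0x2 ⇒ #2
  target = base 0xc37e + off 0x12 + 2 + imm 2 = 0xc394

0xc394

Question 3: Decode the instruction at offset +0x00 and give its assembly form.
@+00  big-endian(88 80) = 0x8880
  op=0x8880>>12=0x8 ⇒ or (RR)
  rd: (w>>9)&0x7=0x4 → x4
  rs: (w>>6)&0x7=0x2 → x2

or x4, x2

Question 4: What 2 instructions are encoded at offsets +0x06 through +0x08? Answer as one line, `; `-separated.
@+06  big-endian(83 40) = 0x8340
  opcode bits[15:12]=0x8: or/RR
  rd@[11:9]=0x1 ⇒ x1
  rs@[8:6]=0x5 ⇒ x5
@+08  big-endian(70 b3) = 0x70b3
  opcode bits[15:12]=0x7: subi/RI
  rd@[11:9]=0x0 ⇒ x0
  imm@[8:0]=0xb3 ⇒ #179

or x1, x5; subi x0, #179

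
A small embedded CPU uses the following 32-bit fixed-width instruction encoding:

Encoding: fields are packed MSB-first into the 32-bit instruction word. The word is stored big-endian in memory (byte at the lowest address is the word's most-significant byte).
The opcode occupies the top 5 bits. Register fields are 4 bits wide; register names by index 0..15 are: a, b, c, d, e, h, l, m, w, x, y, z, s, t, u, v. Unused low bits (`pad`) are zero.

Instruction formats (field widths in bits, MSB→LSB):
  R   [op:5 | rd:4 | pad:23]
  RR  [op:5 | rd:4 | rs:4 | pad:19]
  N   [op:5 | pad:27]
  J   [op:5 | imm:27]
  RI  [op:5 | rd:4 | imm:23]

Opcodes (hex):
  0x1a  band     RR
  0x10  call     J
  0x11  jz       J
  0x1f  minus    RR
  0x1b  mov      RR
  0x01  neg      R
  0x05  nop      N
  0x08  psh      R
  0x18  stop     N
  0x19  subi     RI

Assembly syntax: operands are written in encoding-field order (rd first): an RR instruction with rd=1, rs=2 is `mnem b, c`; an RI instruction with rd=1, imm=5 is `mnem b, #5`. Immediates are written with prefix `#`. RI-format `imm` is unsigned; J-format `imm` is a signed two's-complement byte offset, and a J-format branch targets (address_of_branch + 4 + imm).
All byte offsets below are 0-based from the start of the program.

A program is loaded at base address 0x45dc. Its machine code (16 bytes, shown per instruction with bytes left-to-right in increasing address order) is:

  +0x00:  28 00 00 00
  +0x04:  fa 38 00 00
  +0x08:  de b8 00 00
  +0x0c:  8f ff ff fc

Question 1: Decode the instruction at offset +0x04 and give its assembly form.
+0x04: fa 38 00 00 ⇒ word 0xfa380000 (big)
  opcode bits[31:27]=0x1f: minus/RR
  rd: (w>>23)&0xf=0x4 → e
  rs: (w>>19)&0xf=0x7 → m

minus e, m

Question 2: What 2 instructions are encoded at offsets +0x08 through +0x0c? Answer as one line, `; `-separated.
[08] de b8 00 00 → 0xdeb80000
  opcode bits[31:27]=0x1b: mov/RR
  rd@[26:23]=0xd ⇒ t
  rs@[22:19]=0x7 ⇒ m
[0c] 8f ff ff fc → 0x8ffffffc
  opcode bits[31:27]=0x11: jz/J
  imm@[26:0]=0x7fffffc (s27→-4) ⇒ #-4

mov t, m; jz #-4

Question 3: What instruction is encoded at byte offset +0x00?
nop

off 0x00: read 28 00 00 00 as big → 0x28000000
  top 5b → 0x5 → nop [N]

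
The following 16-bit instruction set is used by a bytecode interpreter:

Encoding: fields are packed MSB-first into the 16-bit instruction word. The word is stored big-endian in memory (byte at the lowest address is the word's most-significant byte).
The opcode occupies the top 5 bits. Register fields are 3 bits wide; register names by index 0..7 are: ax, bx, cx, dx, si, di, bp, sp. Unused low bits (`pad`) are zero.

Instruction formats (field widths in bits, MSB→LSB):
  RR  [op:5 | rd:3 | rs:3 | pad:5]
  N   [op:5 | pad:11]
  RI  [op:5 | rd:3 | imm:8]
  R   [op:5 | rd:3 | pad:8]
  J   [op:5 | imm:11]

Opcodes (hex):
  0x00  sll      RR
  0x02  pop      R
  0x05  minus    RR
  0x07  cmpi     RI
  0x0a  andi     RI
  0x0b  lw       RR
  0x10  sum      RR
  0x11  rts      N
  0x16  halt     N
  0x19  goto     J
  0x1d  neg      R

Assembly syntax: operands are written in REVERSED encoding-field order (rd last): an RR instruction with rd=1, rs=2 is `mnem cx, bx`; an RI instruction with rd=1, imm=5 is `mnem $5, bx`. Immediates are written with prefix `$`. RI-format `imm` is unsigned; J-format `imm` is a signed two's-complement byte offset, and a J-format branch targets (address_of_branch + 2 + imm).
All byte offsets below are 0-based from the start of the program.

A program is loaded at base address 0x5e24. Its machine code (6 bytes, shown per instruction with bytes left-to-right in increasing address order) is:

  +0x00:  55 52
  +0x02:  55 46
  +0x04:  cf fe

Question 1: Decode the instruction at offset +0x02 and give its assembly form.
[02] 55 46 → 0x5546
  op=0x5546>>11=0xa ⇒ andi (RI)
  rd@[10:8]=0x5 ⇒ di
  imm@[7:0]=0x46 ⇒ $70

andi $70, di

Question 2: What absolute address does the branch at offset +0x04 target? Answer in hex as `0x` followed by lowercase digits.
0x5e28

+0x04: cf fe ⇒ word 0xcffe (big)
  opcode bits[15:11]=0x19: goto/J
  imm@[10:0]=0x7fe (s11→-2) ⇒ $-2
  target = base 0x5e24 + off 0x04 + 2 + imm -2 = 0x5e28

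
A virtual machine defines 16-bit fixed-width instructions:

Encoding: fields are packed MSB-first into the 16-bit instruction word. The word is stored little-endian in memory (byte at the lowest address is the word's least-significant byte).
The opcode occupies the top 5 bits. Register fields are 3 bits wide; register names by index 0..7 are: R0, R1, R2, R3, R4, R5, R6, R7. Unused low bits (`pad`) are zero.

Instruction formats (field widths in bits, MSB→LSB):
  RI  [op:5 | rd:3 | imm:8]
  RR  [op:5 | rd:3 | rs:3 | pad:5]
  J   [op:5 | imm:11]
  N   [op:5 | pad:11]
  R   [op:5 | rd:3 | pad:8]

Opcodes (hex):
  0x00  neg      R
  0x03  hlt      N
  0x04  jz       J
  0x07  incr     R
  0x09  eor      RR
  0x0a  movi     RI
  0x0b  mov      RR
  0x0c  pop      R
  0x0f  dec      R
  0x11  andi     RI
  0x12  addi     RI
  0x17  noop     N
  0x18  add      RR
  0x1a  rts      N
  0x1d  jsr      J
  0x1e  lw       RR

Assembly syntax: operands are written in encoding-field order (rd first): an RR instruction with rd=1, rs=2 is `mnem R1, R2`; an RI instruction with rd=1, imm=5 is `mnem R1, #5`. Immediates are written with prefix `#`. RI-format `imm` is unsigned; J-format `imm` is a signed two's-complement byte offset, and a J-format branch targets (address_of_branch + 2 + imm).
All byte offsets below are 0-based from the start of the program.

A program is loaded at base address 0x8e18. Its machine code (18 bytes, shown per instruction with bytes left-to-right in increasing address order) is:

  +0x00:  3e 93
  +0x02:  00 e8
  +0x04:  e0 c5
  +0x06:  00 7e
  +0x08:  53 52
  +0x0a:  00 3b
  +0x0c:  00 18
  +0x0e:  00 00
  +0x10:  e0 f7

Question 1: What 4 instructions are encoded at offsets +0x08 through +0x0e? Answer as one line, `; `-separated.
movi R2, #83; incr R3; hlt; neg R0

[08] 53 52 → 0x5253
  top 5b → 0xa → movi [RI]
  rd@[10:8]=0x2 ⇒ R2
  imm@[7:0]=0x53 ⇒ #83
[0a] 00 3b → 0x3b00
  top 5b → 0x7 → incr [R]
  rd@[10:8]=0x3 ⇒ R3
[0c] 00 18 → 0x1800
  top 5b → 0x3 → hlt [N]
[0e] 00 00 → 0x0000
  top 5b → 0x0 → neg [R]
  rd@[10:8]=0x0 ⇒ R0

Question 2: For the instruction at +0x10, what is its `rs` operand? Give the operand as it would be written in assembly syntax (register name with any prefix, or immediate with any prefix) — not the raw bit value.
R7

@+10  little-endian(e0 f7) = 0xf7e0
  op=0xf7e0>>11=0x1e ⇒ lw (RR)
  rd: (w>>8)&0x7=0x7 → R7
  rs: (w>>5)&0x7=0x7 → R7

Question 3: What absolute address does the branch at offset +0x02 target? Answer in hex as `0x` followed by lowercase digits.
0x8e1c

+0x02: 00 e8 ⇒ word 0xe800 (little)
  opcode bits[15:11]=0x1d: jsr/J
  [10:0] imm=0 = #0
  target = base 0x8e18 + off 0x02 + 2 + imm 0 = 0x8e1c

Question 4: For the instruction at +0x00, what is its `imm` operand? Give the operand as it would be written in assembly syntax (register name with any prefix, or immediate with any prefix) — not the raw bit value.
off 0x00: read 3e 93 as little → 0x933e
  top 5b → 0x12 → addi [RI]
  rd@[10:8]=0x3 ⇒ R3
  imm@[7:0]=0x3e ⇒ #62

#62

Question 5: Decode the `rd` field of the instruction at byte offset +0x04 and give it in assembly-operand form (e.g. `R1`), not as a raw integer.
+0x04: e0 c5 ⇒ word 0xc5e0 (little)
  op=0xc5e0>>11=0x18 ⇒ add (RR)
  rd: (w>>8)&0x7=0x5 → R5
  rs: (w>>5)&0x7=0x7 → R7

R5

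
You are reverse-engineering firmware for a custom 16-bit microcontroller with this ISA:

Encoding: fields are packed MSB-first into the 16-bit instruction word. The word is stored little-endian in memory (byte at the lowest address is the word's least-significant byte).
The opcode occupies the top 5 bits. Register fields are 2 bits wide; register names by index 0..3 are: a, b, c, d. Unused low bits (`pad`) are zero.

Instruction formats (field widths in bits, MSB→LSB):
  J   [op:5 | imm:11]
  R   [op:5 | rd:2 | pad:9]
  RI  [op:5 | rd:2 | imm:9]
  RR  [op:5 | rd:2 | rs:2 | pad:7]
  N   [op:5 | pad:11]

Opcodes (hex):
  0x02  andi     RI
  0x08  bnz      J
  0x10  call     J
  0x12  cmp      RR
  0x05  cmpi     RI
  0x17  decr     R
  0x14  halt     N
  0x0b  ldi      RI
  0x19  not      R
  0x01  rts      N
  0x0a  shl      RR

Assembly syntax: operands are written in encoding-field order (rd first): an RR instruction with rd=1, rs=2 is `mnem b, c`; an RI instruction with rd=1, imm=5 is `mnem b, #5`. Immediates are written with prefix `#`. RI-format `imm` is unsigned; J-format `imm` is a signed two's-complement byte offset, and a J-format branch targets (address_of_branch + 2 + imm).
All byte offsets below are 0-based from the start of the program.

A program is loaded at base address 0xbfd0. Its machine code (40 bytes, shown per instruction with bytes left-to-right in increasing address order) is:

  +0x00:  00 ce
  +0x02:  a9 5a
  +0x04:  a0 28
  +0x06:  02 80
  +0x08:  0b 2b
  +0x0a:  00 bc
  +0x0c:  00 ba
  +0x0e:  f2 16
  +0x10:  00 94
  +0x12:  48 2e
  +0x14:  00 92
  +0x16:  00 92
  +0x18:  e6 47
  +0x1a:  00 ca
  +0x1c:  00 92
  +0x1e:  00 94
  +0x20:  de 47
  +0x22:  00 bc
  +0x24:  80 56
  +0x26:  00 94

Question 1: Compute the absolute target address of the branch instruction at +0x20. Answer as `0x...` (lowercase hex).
0xbfd0

@+20  little-endian(de 47) = 0x47de
  opcode bits[15:11]=0x8: bnz/J
  imm: (w>>0)&0x7ff=0x7de (s11→-34) → #-34
  target = base 0xbfd0 + off 0x20 + 2 + imm -34 = 0xbfd0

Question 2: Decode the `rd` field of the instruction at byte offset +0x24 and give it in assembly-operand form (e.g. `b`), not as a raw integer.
d

+0x24: 80 56 ⇒ word 0x5680 (little)
  opcode bits[15:11]=0xa: shl/RR
  rd@[10:9]=0x3 ⇒ d
  rs@[8:7]=0x1 ⇒ b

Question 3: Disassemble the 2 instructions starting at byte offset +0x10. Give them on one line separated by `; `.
@+10  little-endian(00 94) = 0x9400
  top 5b → 0x12 → cmp [RR]
  rd@[10:9]=0x2 ⇒ c
  rs@[8:7]=0x0 ⇒ a
@+12  little-endian(48 2e) = 0x2e48
  top 5b → 0x5 → cmpi [RI]
  rd@[10:9]=0x3 ⇒ d
  imm@[8:0]=0x48 ⇒ #72

cmp c, a; cmpi d, #72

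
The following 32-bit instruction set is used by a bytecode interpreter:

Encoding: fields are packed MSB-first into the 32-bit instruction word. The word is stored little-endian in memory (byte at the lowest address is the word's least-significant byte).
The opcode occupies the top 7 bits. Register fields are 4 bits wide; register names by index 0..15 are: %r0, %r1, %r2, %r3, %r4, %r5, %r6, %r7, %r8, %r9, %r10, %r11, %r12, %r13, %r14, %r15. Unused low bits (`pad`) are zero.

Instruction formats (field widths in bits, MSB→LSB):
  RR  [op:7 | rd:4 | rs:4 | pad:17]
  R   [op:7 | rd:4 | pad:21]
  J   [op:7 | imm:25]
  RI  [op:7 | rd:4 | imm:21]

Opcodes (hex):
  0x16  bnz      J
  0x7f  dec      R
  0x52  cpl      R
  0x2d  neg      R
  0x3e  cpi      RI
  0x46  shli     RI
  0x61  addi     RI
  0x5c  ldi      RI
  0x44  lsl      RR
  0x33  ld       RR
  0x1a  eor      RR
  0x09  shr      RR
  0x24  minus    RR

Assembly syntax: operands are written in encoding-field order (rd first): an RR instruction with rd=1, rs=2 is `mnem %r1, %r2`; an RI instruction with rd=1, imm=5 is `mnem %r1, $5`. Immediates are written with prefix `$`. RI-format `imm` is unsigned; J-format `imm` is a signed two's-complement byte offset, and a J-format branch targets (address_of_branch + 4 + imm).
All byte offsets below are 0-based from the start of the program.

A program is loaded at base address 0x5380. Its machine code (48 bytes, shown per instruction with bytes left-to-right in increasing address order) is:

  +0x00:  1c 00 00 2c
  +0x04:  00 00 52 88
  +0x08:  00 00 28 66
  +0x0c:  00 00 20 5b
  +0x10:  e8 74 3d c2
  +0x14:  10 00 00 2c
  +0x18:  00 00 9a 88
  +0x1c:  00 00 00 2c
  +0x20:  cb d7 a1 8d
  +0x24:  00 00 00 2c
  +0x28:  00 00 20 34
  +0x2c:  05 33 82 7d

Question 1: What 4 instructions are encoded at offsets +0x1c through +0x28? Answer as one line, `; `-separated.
[1c] 00 00 00 2c → 0x2c000000
  top 7b → 0x16 → bnz [J]
  imm: (w>>0)&0x1ffffff=0x0 → $0
[20] cb d7 a1 8d → 0x8da1d7cb
  top 7b → 0x46 → shli [RI]
  rd: (w>>21)&0xf=0xd → %r13
  imm: (w>>0)&0x1fffff=0x1d7cb → $120779
[24] 00 00 00 2c → 0x2c000000
  top 7b → 0x16 → bnz [J]
  imm: (w>>0)&0x1ffffff=0x0 → $0
[28] 00 00 20 34 → 0x34200000
  top 7b → 0x1a → eor [RR]
  rd: (w>>21)&0xf=0x1 → %r1
  rs: (w>>17)&0xf=0x0 → %r0

bnz $0; shli %r13, $120779; bnz $0; eor %r1, %r0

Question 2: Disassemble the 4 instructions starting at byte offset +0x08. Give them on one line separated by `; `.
ld %r1, %r4; neg %r9; addi %r1, $1930472; bnz $16

@+08  little-endian(00 00 28 66) = 0x66280000
  opcode bits[31:25]=0x33: ld/RR
  [24:21] rd=1 = %r1
  [20:17] rs=4 = %r4
@+0c  little-endian(00 00 20 5b) = 0x5b200000
  opcode bits[31:25]=0x2d: neg/R
  [24:21] rd=9 = %r9
@+10  little-endian(e8 74 3d c2) = 0xc23d74e8
  opcode bits[31:25]=0x61: addi/RI
  [24:21] rd=1 = %r1
  [20:0] imm=1930472 = $1930472
@+14  little-endian(10 00 00 2c) = 0x2c000010
  opcode bits[31:25]=0x16: bnz/J
  [24:0] imm=16 = $16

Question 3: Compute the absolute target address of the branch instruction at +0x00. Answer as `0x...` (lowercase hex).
[00] 1c 00 00 2c → 0x2c00001c
  top 7b → 0x16 → bnz [J]
  imm: (w>>0)&0x1ffffff=0x1c → $28
  target = base 0x5380 + off 0x00 + 4 + imm 28 = 0x53a0

0x53a0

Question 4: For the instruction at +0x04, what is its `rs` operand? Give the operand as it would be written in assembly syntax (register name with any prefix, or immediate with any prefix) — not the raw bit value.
%r9

off 0x04: read 00 00 52 88 as little → 0x88520000
  opcode bits[31:25]=0x44: lsl/RR
  [24:21] rd=2 = %r2
  [20:17] rs=9 = %r9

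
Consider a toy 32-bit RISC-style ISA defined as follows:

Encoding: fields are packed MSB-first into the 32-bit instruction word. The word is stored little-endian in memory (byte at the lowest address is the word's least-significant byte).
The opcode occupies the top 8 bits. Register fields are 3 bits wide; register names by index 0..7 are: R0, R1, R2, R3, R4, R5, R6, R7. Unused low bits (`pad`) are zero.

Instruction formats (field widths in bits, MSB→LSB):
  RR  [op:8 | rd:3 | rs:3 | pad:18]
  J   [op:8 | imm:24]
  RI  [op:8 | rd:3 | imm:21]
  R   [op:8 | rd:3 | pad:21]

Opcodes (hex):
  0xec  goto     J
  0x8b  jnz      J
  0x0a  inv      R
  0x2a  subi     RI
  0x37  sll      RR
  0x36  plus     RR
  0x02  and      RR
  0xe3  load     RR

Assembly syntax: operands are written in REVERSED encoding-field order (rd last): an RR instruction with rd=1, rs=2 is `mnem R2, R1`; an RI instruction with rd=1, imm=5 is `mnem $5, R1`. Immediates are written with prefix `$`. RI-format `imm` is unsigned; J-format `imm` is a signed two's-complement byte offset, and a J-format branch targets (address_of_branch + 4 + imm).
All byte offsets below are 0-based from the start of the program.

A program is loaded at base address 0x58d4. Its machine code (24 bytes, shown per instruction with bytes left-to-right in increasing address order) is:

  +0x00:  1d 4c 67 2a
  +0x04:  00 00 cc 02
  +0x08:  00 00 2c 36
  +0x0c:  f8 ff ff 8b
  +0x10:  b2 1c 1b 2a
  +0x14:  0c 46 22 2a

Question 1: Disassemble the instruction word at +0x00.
subi $478237, R3

+0x00: 1d 4c 67 2a ⇒ word 0x2a674c1d (little)
  opcode bits[31:24]=0x2a: subi/RI
  rd@[23:21]=0x3 ⇒ R3
  imm@[20:0]=0x74c1d ⇒ $478237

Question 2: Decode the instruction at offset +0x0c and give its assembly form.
jnz $-8

off 0x0c: read f8 ff ff 8b as little → 0x8bfffff8
  top 8b → 0x8b → jnz [J]
  [23:0] imm=16777208 (s24→-8) = $-8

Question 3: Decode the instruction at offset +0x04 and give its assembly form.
and R3, R6

off 0x04: read 00 00 cc 02 as little → 0x02cc0000
  opcode bits[31:24]=0x2: and/RR
  rd: (w>>21)&0x7=0x6 → R6
  rs: (w>>18)&0x7=0x3 → R3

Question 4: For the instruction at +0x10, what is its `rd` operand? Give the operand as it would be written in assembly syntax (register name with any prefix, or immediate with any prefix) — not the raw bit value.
+0x10: b2 1c 1b 2a ⇒ word 0x2a1b1cb2 (little)
  top 8b → 0x2a → subi [RI]
  rd: (w>>21)&0x7=0x0 → R0
  imm: (w>>0)&0x1fffff=0x1b1cb2 → $1776818

R0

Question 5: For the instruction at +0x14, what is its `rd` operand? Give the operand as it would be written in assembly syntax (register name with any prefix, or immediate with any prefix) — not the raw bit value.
off 0x14: read 0c 46 22 2a as little → 0x2a22460c
  opcode bits[31:24]=0x2a: subi/RI
  rd@[23:21]=0x1 ⇒ R1
  imm@[20:0]=0x2460c ⇒ $149004

R1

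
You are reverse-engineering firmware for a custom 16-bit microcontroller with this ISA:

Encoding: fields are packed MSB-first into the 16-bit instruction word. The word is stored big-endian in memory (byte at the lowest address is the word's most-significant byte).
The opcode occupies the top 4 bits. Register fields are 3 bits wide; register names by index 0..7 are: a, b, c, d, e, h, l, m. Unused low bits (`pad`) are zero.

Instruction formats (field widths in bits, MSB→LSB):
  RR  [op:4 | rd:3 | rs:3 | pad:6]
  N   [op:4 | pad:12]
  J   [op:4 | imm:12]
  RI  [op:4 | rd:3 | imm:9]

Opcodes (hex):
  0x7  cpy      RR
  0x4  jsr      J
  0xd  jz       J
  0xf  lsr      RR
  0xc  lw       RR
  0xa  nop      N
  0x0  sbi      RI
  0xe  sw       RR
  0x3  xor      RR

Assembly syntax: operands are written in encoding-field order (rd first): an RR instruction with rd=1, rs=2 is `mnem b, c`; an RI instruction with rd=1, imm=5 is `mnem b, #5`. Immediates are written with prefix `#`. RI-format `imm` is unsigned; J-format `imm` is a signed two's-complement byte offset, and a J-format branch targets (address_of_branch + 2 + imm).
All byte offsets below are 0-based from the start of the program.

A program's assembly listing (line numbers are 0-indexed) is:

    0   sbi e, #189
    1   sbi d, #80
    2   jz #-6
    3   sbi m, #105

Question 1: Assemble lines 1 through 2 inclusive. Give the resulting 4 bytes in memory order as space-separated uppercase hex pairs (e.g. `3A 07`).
1. sbi fields op=0x0:4|rd=3:3|imm=80:9 → word 0650h → 06 50
2. jz fields op=0xd:4|imm=-6:12 → word dffah → df fa

06 50 DF FA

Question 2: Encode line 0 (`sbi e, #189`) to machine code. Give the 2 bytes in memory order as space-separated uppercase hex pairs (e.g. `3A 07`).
08 BD

0. sbi fields op=0x0:4|rd=4:3|imm=189:9 → word 08bdh → 08 bd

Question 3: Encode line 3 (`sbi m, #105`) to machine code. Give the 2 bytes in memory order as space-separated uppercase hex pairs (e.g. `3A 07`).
line 3 (sbi): pack op=0x0:4|rd=7:3|imm=105:9 = 0x0e69; big→ 0e 69

0E 69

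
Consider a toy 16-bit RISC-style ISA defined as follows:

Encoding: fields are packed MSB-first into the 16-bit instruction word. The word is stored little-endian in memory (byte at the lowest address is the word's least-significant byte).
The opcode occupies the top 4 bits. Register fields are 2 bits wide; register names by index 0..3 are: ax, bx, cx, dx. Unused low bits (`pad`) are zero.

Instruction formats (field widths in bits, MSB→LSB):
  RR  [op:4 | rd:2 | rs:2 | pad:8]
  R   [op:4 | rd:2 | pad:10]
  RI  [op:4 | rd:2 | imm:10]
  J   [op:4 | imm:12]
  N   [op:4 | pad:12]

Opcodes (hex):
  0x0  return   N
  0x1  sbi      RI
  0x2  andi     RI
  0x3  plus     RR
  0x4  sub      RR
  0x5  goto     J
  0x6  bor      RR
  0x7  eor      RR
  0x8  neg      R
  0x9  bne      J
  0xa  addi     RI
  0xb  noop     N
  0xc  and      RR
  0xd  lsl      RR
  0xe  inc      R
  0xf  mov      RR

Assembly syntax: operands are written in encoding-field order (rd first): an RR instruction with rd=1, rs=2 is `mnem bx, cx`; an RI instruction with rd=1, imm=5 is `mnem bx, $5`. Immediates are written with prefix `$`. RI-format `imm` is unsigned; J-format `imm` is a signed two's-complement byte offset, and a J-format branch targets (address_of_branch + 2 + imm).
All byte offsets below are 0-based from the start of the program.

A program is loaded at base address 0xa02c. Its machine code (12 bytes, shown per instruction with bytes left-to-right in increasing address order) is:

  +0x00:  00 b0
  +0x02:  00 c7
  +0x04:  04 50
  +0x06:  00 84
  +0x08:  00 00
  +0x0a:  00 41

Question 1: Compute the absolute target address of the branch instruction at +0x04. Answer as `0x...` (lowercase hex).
[04] 04 50 → 0x5004
  op=0x5004>>12=0x5 ⇒ goto (J)
  imm@[11:0]=0x4 ⇒ $4
  target = base 0xa02c + off 0x04 + 2 + imm 4 = 0xa036

0xa036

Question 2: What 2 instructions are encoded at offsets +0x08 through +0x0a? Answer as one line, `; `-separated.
return; sub ax, bx

off 0x08: read 00 00 as little → 0x0000
  opcode bits[15:12]=0x0: return/N
off 0x0a: read 00 41 as little → 0x4100
  opcode bits[15:12]=0x4: sub/RR
  [11:10] rd=0 = ax
  [9:8] rs=1 = bx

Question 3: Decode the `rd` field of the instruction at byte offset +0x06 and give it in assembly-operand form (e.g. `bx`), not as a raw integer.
bx

+0x06: 00 84 ⇒ word 0x8400 (little)
  top 4b → 0x8 → neg [R]
  rd@[11:10]=0x1 ⇒ bx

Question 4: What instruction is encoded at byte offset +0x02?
and bx, dx

off 0x02: read 00 c7 as little → 0xc700
  top 4b → 0xc → and [RR]
  [11:10] rd=1 = bx
  [9:8] rs=3 = dx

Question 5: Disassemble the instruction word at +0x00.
noop

@+00  little-endian(00 b0) = 0xb000
  opcode bits[15:12]=0xb: noop/N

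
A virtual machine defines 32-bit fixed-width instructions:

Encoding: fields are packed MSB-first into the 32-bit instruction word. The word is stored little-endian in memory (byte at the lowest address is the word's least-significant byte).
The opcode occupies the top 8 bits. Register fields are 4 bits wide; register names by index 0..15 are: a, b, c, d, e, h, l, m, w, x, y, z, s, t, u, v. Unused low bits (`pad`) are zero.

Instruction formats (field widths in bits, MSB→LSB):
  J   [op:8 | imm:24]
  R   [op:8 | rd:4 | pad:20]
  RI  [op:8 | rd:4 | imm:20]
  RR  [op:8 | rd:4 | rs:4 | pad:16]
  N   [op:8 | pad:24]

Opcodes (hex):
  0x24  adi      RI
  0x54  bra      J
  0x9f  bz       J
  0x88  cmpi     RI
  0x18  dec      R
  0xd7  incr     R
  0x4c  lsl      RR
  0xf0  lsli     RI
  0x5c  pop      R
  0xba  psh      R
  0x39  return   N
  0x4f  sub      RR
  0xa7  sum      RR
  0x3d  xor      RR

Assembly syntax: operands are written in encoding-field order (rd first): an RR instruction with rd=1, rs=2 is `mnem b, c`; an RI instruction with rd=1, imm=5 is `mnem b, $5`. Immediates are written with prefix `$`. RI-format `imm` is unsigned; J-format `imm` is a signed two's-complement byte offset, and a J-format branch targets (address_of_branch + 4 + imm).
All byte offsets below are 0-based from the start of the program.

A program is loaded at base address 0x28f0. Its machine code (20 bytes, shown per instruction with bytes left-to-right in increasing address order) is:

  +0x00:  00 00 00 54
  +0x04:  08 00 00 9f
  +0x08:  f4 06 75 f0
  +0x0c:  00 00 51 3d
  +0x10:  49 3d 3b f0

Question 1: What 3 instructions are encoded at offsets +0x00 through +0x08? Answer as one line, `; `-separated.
bra $0; bz $8; lsli m, $329460

@+00  little-endian(00 00 00 54) = 0x54000000
  opcode bits[31:24]=0x54: bra/J
  [23:0] imm=0 = $0
@+04  little-endian(08 00 00 9f) = 0x9f000008
  opcode bits[31:24]=0x9f: bz/J
  [23:0] imm=8 = $8
@+08  little-endian(f4 06 75 f0) = 0xf07506f4
  opcode bits[31:24]=0xf0: lsli/RI
  [23:20] rd=7 = m
  [19:0] imm=329460 = $329460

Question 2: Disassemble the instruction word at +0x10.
lsli d, $736585

[10] 49 3d 3b f0 → 0xf03b3d49
  opcode bits[31:24]=0xf0: lsli/RI
  rd: (w>>20)&0xf=0x3 → d
  imm: (w>>0)&0xfffff=0xb3d49 → $736585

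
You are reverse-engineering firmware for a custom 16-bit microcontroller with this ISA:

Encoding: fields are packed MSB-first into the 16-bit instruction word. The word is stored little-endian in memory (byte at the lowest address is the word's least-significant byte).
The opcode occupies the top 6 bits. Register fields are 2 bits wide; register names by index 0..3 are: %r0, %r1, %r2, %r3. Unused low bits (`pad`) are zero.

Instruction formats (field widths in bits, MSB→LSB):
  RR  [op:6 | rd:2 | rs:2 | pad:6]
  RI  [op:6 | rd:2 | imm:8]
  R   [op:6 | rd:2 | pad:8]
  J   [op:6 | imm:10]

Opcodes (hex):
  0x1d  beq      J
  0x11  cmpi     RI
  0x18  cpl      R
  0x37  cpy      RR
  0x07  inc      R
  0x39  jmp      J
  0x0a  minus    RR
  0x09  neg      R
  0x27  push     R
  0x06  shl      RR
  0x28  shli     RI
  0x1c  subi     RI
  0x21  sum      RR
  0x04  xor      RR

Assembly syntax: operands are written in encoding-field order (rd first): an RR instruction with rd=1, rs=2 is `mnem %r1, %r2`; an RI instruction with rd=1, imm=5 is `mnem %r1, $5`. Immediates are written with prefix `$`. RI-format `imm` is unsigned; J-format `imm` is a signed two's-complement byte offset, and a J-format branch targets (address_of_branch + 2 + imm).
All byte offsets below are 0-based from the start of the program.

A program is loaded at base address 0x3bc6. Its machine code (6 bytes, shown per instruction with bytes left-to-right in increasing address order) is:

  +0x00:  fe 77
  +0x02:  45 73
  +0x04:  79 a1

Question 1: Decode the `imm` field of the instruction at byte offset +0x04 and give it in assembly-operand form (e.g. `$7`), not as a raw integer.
$121

off 0x04: read 79 a1 as little → 0xa179
  top 6b → 0x28 → shli [RI]
  [9:8] rd=1 = %r1
  [7:0] imm=121 = $121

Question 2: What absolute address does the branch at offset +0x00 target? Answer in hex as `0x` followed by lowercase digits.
0x3bc6

off 0x00: read fe 77 as little → 0x77fe
  op=0x77fe>>10=0x1d ⇒ beq (J)
  [9:0] imm=1022 (s10→-2) = $-2
  target = base 0x3bc6 + off 0x00 + 2 + imm -2 = 0x3bc6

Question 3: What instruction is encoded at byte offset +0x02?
off 0x02: read 45 73 as little → 0x7345
  opcode bits[15:10]=0x1c: subi/RI
  rd@[9:8]=0x3 ⇒ %r3
  imm@[7:0]=0x45 ⇒ $69

subi %r3, $69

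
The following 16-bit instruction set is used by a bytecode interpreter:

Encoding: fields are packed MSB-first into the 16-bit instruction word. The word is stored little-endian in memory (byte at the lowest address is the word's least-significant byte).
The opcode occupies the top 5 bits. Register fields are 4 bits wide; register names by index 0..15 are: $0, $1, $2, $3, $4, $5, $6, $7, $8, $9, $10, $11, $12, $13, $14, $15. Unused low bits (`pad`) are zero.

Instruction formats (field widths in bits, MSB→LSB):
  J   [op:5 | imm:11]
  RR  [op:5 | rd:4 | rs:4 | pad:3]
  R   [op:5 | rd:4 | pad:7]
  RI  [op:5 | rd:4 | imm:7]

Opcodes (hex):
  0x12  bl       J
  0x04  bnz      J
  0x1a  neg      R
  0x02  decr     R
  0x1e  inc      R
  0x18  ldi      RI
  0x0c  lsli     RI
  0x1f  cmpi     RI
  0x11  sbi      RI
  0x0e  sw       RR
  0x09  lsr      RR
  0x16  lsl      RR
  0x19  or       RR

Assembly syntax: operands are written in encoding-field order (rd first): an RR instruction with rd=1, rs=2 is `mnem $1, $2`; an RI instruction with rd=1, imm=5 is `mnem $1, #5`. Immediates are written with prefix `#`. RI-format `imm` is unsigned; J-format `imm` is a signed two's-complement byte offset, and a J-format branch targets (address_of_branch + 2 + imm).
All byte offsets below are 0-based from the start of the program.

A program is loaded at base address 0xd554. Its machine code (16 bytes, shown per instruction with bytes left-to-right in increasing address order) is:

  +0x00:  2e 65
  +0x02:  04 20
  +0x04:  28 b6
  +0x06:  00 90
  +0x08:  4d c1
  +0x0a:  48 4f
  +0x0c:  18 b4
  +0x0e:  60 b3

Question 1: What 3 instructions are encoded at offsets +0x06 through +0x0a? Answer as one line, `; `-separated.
bl #0; ldi $2, #77; lsr $14, $9

+0x06: 00 90 ⇒ word 0x9000 (little)
  opcode bits[15:11]=0x12: bl/J
  [10:0] imm=0 = #0
+0x08: 4d c1 ⇒ word 0xc14d (little)
  opcode bits[15:11]=0x18: ldi/RI
  [10:7] rd=2 = $2
  [6:0] imm=77 = #77
+0x0a: 48 4f ⇒ word 0x4f48 (little)
  opcode bits[15:11]=0x9: lsr/RR
  [10:7] rd=14 = $14
  [6:3] rs=9 = $9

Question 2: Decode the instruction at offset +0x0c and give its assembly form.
lsl $8, $3

off 0x0c: read 18 b4 as little → 0xb418
  opcode bits[15:11]=0x16: lsl/RR
  rd: (w>>7)&0xf=0x8 → $8
  rs: (w>>3)&0xf=0x3 → $3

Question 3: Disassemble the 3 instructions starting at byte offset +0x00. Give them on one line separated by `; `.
+0x00: 2e 65 ⇒ word 0x652e (little)
  top 5b → 0xc → lsli [RI]
  rd@[10:7]=0xa ⇒ $10
  imm@[6:0]=0x2e ⇒ #46
+0x02: 04 20 ⇒ word 0x2004 (little)
  top 5b → 0x4 → bnz [J]
  imm@[10:0]=0x4 ⇒ #4
+0x04: 28 b6 ⇒ word 0xb628 (little)
  top 5b → 0x16 → lsl [RR]
  rd@[10:7]=0xc ⇒ $12
  rs@[6:3]=0x5 ⇒ $5

lsli $10, #46; bnz #4; lsl $12, $5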